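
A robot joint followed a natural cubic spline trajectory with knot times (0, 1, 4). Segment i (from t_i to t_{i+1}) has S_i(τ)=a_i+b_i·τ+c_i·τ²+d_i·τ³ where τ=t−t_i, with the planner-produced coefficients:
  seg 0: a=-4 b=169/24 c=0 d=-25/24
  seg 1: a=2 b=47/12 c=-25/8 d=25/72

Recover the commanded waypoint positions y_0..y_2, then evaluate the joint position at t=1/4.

y_0=-4 y_1=2 y_2=-5
S(1/4) = -1155/512

y_0 = S_0(0) = a_0 = -4
y_1 = S_1(0) = a_1 = 2
y_2 = S_1(3) = -5
t_q=1/4 is in segment 0 (τ=1/4); S_0(τ)=-1155/512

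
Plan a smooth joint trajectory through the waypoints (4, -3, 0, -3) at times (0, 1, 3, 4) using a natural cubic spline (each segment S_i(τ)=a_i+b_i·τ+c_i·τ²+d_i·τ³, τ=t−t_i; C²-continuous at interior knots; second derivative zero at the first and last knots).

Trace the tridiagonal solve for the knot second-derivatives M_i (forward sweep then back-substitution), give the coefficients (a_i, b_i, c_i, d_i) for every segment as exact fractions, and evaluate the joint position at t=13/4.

Δ: Δ0=-7, Δ1=3/2, Δ2=-3
row 1: diag=6, rhs=51; c'=1/3, d'=17/2
row 2: denom=6−2·1/3=16/3; d'=(-27−2·17/2)/(16/3)=-33/4
back: M2=-33/4
back: M1=17/2−1/3·-33/4=45/4
M: M0=0, M1=45/4, M2=-33/4, M3=0
seg 0: a=4, c=M0/2=0, d=(M1−M0)/(6·1)=15/8, b=Δ0−h0·(2M0+M1)/6=-71/8
seg 1: a=-3, c=M1/2=45/8, d=(M2−M1)/(6·2)=-13/8, b=Δ1−h1·(2M1+M2)/6=-13/4
seg 2: a=0, c=M2/2=-33/8, d=(M3−M2)/(6·1)=11/8, b=Δ2−h2·(2M2+M3)/6=-1/4
t_q=13/4 → seg 2, τ=1/4; S=0+-1/4·τ+-33/8·τ²+11/8·τ³=-153/512

  seg 0: a=4 b=-71/8 c=0 d=15/8
  seg 1: a=-3 b=-13/4 c=45/8 d=-13/8
  seg 2: a=0 b=-1/4 c=-33/8 d=11/8
S(13/4) = -153/512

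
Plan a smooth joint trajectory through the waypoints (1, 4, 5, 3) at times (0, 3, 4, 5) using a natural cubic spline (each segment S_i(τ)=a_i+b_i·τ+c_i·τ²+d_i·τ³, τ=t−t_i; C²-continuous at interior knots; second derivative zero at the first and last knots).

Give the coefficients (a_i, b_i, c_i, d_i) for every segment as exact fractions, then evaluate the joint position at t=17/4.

  seg 0: a=1 b=22/31 c=0 d=1/31
  seg 1: a=4 b=49/31 c=9/31 d=-27/31
  seg 2: a=5 b=-14/31 c=-72/31 d=24/31
S(17/4) = 1179/248

Δ: Δ0=1, Δ1=1, Δ2=-2
row 1: diag=8, rhs=0; c'=1/8, d'=0
row 2: denom=4−1·1/8=31/8; d'=(-18−1·0)/(31/8)=-144/31
back: M2=-144/31
back: M1=0−1/8·-144/31=18/31
M: M0=0, M1=18/31, M2=-144/31, M3=0
seg 0: a=1, c=M0/2=0, d=(M1−M0)/(6·3)=1/31, b=Δ0−h0·(2M0+M1)/6=22/31
seg 1: a=4, c=M1/2=9/31, d=(M2−M1)/(6·1)=-27/31, b=Δ1−h1·(2M1+M2)/6=49/31
seg 2: a=5, c=M2/2=-72/31, d=(M3−M2)/(6·1)=24/31, b=Δ2−h2·(2M2+M3)/6=-14/31
t_q=17/4 → seg 2, τ=1/4; S=5+-14/31·τ+-72/31·τ²+24/31·τ³=1179/248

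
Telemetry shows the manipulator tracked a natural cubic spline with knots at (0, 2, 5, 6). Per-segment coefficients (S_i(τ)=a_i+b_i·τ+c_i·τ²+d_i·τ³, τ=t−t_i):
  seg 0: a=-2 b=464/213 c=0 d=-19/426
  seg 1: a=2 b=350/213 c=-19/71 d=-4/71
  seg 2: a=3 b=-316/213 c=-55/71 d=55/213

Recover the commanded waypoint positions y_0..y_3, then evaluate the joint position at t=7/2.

y_0 = S_0(0) = a_0 = -2
y_1 = S_1(0) = a_1 = 2
y_2 = S_2(0) = a_2 = 3
y_3 = S_2(1) = 1
t_q=7/2 is in segment 1 (τ=3/2); S_1(τ)=1043/284

y_0=-2 y_1=2 y_2=3 y_3=1
S(7/2) = 1043/284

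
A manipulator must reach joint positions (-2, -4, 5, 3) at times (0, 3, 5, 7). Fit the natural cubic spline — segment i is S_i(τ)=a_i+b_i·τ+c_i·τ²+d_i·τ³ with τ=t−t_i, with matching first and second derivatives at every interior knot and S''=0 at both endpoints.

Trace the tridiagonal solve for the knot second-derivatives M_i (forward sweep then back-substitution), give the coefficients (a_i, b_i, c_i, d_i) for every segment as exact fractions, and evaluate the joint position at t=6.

  seg 0: a=-2 b=-623/228 c=0 d=157/684
  seg 1: a=-4 b=395/114 c=157/76 d=-353/456
  seg 2: a=5 b=139/57 c=-49/19 d=49/114
S(6) = 201/38

Δ: Δ0=-2/3, Δ1=9/2, Δ2=-1
row 1: diag=10, rhs=31; c'=1/5, d'=31/10
row 2: denom=8−2·1/5=38/5; d'=(-33−2·31/10)/(38/5)=-98/19
back: M2=-98/19
back: M1=31/10−1/5·-98/19=157/38
M: M0=0, M1=157/38, M2=-98/19, M3=0
seg 0: a=-2, c=M0/2=0, d=(M1−M0)/(6·3)=157/684, b=Δ0−h0·(2M0+M1)/6=-623/228
seg 1: a=-4, c=M1/2=157/76, d=(M2−M1)/(6·2)=-353/456, b=Δ1−h1·(2M1+M2)/6=395/114
seg 2: a=5, c=M2/2=-49/19, d=(M3−M2)/(6·2)=49/114, b=Δ2−h2·(2M2+M3)/6=139/57
t_q=6 → seg 2, τ=1; S=5+139/57·τ+-49/19·τ²+49/114·τ³=201/38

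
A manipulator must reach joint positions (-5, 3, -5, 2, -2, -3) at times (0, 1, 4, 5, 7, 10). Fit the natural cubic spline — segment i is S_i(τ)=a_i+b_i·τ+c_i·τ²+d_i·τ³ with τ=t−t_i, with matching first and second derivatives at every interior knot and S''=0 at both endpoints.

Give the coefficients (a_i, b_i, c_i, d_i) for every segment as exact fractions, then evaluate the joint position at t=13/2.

  seg 0: a=-5 b=1274/125 c=0 d=-274/125
  seg 1: a=3 b=452/125 c=-822/125 d=5042/3375
  seg 2: a=-5 b=562/125 c=2576/375 d=-1637/375
  seg 3: a=2 b=1927/375 c=-467/75 d=1993/1500
  seg 4: a=-2 b=-478/125 c=1309/750 d=-1309/6750
S(13/2) = 729/4000

Δ: Δ0=8, Δ1=-8/3, Δ2=7, Δ3=-2, Δ4=-1/3
row 1: diag=8, rhs=-64; c'=3/8, d'=-8
row 2: denom=8−3·3/8=55/8; d'=(58−3·-8)/(55/8)=656/55
row 3: denom=6−1·8/55=322/55; d'=(-54−1·656/55)/(322/55)=-259/23
row 4: denom=10−2·55/161=1500/161; d'=(10−2·-259/23)/(1500/161)=1309/375
back: M4=1309/375
back: M3=-259/23−55/161·1309/375=-934/75
back: M2=656/55−8/55·-934/75=5152/375
back: M1=-8−3/8·5152/375=-1644/125
M: M0=0, M1=-1644/125, M2=5152/375, M3=-934/75, M4=1309/375, M5=0
seg 0: a=-5, c=M0/2=0, d=(M1−M0)/(6·1)=-274/125, b=Δ0−h0·(2M0+M1)/6=1274/125
seg 1: a=3, c=M1/2=-822/125, d=(M2−M1)/(6·3)=5042/3375, b=Δ1−h1·(2M1+M2)/6=452/125
seg 2: a=-5, c=M2/2=2576/375, d=(M3−M2)/(6·1)=-1637/375, b=Δ2−h2·(2M2+M3)/6=562/125
seg 3: a=2, c=M3/2=-467/75, d=(M4−M3)/(6·2)=1993/1500, b=Δ3−h3·(2M3+M4)/6=1927/375
seg 4: a=-2, c=M4/2=1309/750, d=(M5−M4)/(6·3)=-1309/6750, b=Δ4−h4·(2M4+M5)/6=-478/125
t_q=13/2 → seg 3, τ=3/2; S=2+1927/375·τ+-467/75·τ²+1993/1500·τ³=729/4000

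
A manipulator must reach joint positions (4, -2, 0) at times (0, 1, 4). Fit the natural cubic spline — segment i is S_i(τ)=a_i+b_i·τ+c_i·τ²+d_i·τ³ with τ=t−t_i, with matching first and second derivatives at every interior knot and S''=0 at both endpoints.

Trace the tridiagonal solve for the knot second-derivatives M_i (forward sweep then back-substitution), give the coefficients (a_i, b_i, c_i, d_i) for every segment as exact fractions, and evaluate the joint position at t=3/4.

  seg 0: a=4 b=-41/6 c=0 d=5/6
  seg 1: a=-2 b=-13/3 c=5/2 d=-5/18
S(3/4) = -99/128

Δ: Δ0=-6, Δ1=2/3
row 1: diag=8, rhs=40; c'=3/8, d'=5
back: M1=5
M: M0=0, M1=5, M2=0
seg 0: a=4, c=M0/2=0, d=(M1−M0)/(6·1)=5/6, b=Δ0−h0·(2M0+M1)/6=-41/6
seg 1: a=-2, c=M1/2=5/2, d=(M2−M1)/(6·3)=-5/18, b=Δ1−h1·(2M1+M2)/6=-13/3
t_q=3/4 → seg 0, τ=3/4; S=4+-41/6·τ+0·τ²+5/6·τ³=-99/128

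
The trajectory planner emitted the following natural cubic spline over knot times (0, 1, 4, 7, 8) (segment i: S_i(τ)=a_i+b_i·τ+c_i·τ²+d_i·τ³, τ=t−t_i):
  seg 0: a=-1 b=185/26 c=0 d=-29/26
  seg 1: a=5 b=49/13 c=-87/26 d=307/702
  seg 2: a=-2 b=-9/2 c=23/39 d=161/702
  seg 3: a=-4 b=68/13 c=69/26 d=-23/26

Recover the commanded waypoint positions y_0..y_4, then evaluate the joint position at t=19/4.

y_0=-1 y_1=5 y_2=-2 y_3=-4 y_4=3
S(19/4) = -8231/1664

y_0 = S_0(0) = a_0 = -1
y_1 = S_1(0) = a_1 = 5
y_2 = S_2(0) = a_2 = -2
y_3 = S_3(0) = a_3 = -4
y_4 = S_3(1) = 3
t_q=19/4 is in segment 2 (τ=3/4); S_2(τ)=-8231/1664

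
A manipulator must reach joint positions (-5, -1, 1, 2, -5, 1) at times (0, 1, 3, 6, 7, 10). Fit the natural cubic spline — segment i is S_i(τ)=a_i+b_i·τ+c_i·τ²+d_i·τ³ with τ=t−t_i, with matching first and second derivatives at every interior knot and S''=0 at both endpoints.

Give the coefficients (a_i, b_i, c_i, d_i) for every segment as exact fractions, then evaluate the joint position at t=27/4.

Δ: Δ0=4, Δ1=1, Δ2=1/3, Δ3=-7, Δ4=2
row 1: diag=6, rhs=-18; c'=1/3, d'=-3
row 2: denom=10−2·1/3=28/3; d'=(-4−2·-3)/(28/3)=3/14
row 3: denom=8−3·9/28=197/28; d'=(-44−3·3/14)/(197/28)=-1250/197
row 4: denom=8−1·28/197=1548/197; d'=(54−1·-1250/197)/(1548/197)=2972/387
back: M4=2972/387
back: M3=-1250/197−28/197·2972/387=-2878/387
back: M2=3/14−9/28·-2878/387=112/43
back: M1=-3−1/3·112/43=-499/129
M: M0=0, M1=-499/129, M2=112/43, M3=-2878/387, M4=2972/387, M5=0
seg 0: a=-5, c=M0/2=0, d=(M1−M0)/(6·1)=-499/774, b=Δ0−h0·(2M0+M1)/6=3595/774
seg 1: a=-1, c=M1/2=-499/258, d=(M2−M1)/(6·2)=835/1548, b=Δ1−h1·(2M1+M2)/6=1049/387
seg 2: a=1, c=M2/2=56/43, d=(M3−M2)/(6·3)=-1943/3483, b=Δ2−h2·(2M2+M3)/6=560/387
seg 3: a=2, c=M3/2=-1439/387, d=(M4−M3)/(6·1)=325/129, b=Δ3−h3·(2M3+M4)/6=-2245/387
seg 4: a=-5, c=M4/2=1486/387, d=(M5−M4)/(6·3)=-1486/3483, b=Δ4−h4·(2M4+M5)/6=-2198/387
t_q=27/4 → seg 3, τ=3/4; S=2+-2245/387·τ+-1439/387·τ²+325/129·τ³=-27901/8256

  seg 0: a=-5 b=3595/774 c=0 d=-499/774
  seg 1: a=-1 b=1049/387 c=-499/258 d=835/1548
  seg 2: a=1 b=560/387 c=56/43 d=-1943/3483
  seg 3: a=2 b=-2245/387 c=-1439/387 d=325/129
  seg 4: a=-5 b=-2198/387 c=1486/387 d=-1486/3483
S(27/4) = -27901/8256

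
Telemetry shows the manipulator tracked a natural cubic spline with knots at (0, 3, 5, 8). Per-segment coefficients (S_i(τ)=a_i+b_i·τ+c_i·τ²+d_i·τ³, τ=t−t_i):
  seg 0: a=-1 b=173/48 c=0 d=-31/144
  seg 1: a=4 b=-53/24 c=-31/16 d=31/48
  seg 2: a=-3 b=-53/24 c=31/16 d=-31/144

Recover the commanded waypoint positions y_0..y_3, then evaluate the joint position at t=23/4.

y_0=-1 y_1=4 y_2=-3 y_3=2
S(23/4) = -3745/1024

y_0 = S_0(0) = a_0 = -1
y_1 = S_1(0) = a_1 = 4
y_2 = S_2(0) = a_2 = -3
y_3 = S_2(3) = 2
t_q=23/4 is in segment 2 (τ=3/4); S_2(τ)=-3745/1024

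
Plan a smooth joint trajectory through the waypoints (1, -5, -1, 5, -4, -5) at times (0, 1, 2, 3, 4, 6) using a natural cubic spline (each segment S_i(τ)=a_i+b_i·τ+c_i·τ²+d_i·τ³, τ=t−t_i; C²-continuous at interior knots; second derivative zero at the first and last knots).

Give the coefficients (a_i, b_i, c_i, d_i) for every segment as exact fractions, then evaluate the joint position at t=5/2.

Δ: Δ0=-6, Δ1=4, Δ2=6, Δ3=-9, Δ4=-1/2
row 1: diag=4, rhs=60; c'=1/4, d'=15
row 2: denom=4−1·1/4=15/4; d'=(12−1·15)/(15/4)=-4/5
row 3: denom=4−1·4/15=56/15; d'=(-90−1·-4/5)/(56/15)=-669/28
row 4: denom=6−1·15/56=321/56; d'=(51−1·-669/28)/(321/56)=1398/107
back: M4=1398/107
back: M3=-669/28−15/56·1398/107=-2931/107
back: M2=-4/5−4/15·-2931/107=696/107
back: M1=15−1/4·696/107=1431/107
M: M0=0, M1=1431/107, M2=696/107, M3=-2931/107, M4=1398/107, M5=0
seg 0: a=1, c=M0/2=0, d=(M1−M0)/(6·1)=477/214, b=Δ0−h0·(2M0+M1)/6=-1761/214
seg 1: a=-5, c=M1/2=1431/214, d=(M2−M1)/(6·1)=-245/214, b=Δ1−h1·(2M1+M2)/6=-165/107
seg 2: a=-1, c=M2/2=348/107, d=(M3−M2)/(6·1)=-1209/214, b=Δ2−h2·(2M2+M3)/6=1797/214
seg 3: a=5, c=M3/2=-2931/214, d=(M4−M3)/(6·1)=1443/214, b=Δ3−h3·(2M3+M4)/6=-219/107
seg 4: a=-4, c=M4/2=699/107, d=(M5−M4)/(6·2)=-233/214, b=Δ4−h4·(2M4+M5)/6=-1971/214
t_q=5/2 → seg 2, τ=1/2; S=-1+1797/214·τ+348/107·τ²+-1209/214·τ³=5659/1712

  seg 0: a=1 b=-1761/214 c=0 d=477/214
  seg 1: a=-5 b=-165/107 c=1431/214 d=-245/214
  seg 2: a=-1 b=1797/214 c=348/107 d=-1209/214
  seg 3: a=5 b=-219/107 c=-2931/214 d=1443/214
  seg 4: a=-4 b=-1971/214 c=699/107 d=-233/214
S(5/2) = 5659/1712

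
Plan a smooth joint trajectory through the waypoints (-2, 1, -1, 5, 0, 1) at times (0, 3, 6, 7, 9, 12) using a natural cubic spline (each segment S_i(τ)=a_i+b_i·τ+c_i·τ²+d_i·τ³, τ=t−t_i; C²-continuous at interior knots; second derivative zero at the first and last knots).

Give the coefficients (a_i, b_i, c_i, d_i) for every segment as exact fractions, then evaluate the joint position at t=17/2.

Δ: Δ0=1, Δ1=-2/3, Δ2=6, Δ3=-5/2, Δ4=1/3
row 1: diag=12, rhs=-10; c'=1/4, d'=-5/6
row 2: denom=8−3·1/4=29/4; d'=(40−3·-5/6)/(29/4)=170/29
row 3: denom=6−1·4/29=170/29; d'=(-51−1·170/29)/(170/29)=-97/10
row 4: denom=10−2·29/85=792/85; d'=(17−2·-97/10)/(792/85)=1547/396
back: M4=1547/396
back: M3=-97/10−29/85·1547/396=-4369/396
back: M2=170/29−4/29·-4369/396=731/99
back: M1=-5/6−1/4·731/99=-1061/396
M: M0=0, M1=-1061/396, M2=731/99, M3=-4369/396, M4=1547/396, M5=0
seg 0: a=-2, c=M0/2=0, d=(M1−M0)/(6·3)=-1061/7128, b=Δ0−h0·(2M0+M1)/6=1853/792
seg 1: a=1, c=M1/2=-1061/792, d=(M2−M1)/(6·3)=3985/7128, b=Δ1−h1·(2M1+M2)/6=-665/396
seg 2: a=-1, c=M2/2=731/198, d=(M3−M2)/(6·1)=-221/72, b=Δ2−h2·(2M2+M3)/6=4259/792
seg 3: a=5, c=M3/2=-4369/792, d=(M4−M3)/(6·2)=493/396, b=Δ3−h3·(2M3+M4)/6=469/132
seg 4: a=0, c=M4/2=1547/792, d=(M5−M4)/(6·3)=-1547/7128, b=Δ4−h4·(2M4+M5)/6=-1415/396
t_q=17/2 → seg 3, τ=3/2; S=5+469/132·τ+-4369/792·τ²+493/396·τ³=373/176

  seg 0: a=-2 b=1853/792 c=0 d=-1061/7128
  seg 1: a=1 b=-665/396 c=-1061/792 d=3985/7128
  seg 2: a=-1 b=4259/792 c=731/198 d=-221/72
  seg 3: a=5 b=469/132 c=-4369/792 d=493/396
  seg 4: a=0 b=-1415/396 c=1547/792 d=-1547/7128
S(17/2) = 373/176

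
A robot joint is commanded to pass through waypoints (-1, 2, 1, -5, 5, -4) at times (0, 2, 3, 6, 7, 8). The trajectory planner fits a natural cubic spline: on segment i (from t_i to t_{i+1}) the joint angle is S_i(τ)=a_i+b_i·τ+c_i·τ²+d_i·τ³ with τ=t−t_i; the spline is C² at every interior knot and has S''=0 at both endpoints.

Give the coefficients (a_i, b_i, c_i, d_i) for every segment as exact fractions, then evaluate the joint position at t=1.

  seg 0: a=-1 b=4915/2482 c=0 d=-149/1241
  seg 1: a=2 b=1339/2482 c=-894/1241 d=-2033/2482
  seg 2: a=1 b=-4168/1241 c=-7887/2482 d=9011/7446
  seg 3: a=-5 b=25441/2482 c=9573/1241 d=-19767/2482
  seg 4: a=5 b=2216/1241 c=-40155/2482 d=13385/2482
S(1) = 2135/2482

Δ: Δ0=3/2, Δ1=-1, Δ2=-2, Δ3=10, Δ4=-9
row 1: diag=6, rhs=-15; c'=1/6, d'=-5/2
row 2: denom=8−1·1/6=47/6; d'=(-6−1·-5/2)/(47/6)=-21/47
row 3: denom=8−3·18/47=322/47; d'=(72−3·-21/47)/(322/47)=3447/322
row 4: denom=4−1·47/322=1241/322; d'=(-114−1·3447/322)/(1241/322)=-40155/1241
back: M4=-40155/1241
back: M3=3447/322−47/322·-40155/1241=19146/1241
back: M2=-21/47−18/47·19146/1241=-7887/1241
back: M1=-5/2−1/6·-7887/1241=-1788/1241
M: M0=0, M1=-1788/1241, M2=-7887/1241, M3=19146/1241, M4=-40155/1241, M5=0
seg 0: a=-1, c=M0/2=0, d=(M1−M0)/(6·2)=-149/1241, b=Δ0−h0·(2M0+M1)/6=4915/2482
seg 1: a=2, c=M1/2=-894/1241, d=(M2−M1)/(6·1)=-2033/2482, b=Δ1−h1·(2M1+M2)/6=1339/2482
seg 2: a=1, c=M2/2=-7887/2482, d=(M3−M2)/(6·3)=9011/7446, b=Δ2−h2·(2M2+M3)/6=-4168/1241
seg 3: a=-5, c=M3/2=9573/1241, d=(M4−M3)/(6·1)=-19767/2482, b=Δ3−h3·(2M3+M4)/6=25441/2482
seg 4: a=5, c=M4/2=-40155/2482, d=(M5−M4)/(6·1)=13385/2482, b=Δ4−h4·(2M4+M5)/6=2216/1241
t_q=1 → seg 0, τ=1; S=-1+4915/2482·τ+0·τ²+-149/1241·τ³=2135/2482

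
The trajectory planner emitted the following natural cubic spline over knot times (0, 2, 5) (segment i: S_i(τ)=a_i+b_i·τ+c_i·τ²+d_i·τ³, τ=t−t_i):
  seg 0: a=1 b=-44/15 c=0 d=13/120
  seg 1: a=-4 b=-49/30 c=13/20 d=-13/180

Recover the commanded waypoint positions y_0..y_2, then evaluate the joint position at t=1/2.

y_0=1 y_1=-4 y_2=-5
S(1/2) = -29/64

y_0 = S_0(0) = a_0 = 1
y_1 = S_1(0) = a_1 = -4
y_2 = S_1(3) = -5
t_q=1/2 is in segment 0 (τ=1/2); S_0(τ)=-29/64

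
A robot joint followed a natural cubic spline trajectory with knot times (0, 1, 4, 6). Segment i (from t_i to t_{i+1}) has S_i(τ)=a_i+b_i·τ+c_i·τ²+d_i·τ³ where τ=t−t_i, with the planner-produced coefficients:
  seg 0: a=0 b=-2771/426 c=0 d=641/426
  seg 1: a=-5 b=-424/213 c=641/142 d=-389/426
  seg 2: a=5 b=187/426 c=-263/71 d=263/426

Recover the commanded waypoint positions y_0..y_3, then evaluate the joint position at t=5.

y_0 = S_0(0) = a_0 = 0
y_1 = S_1(0) = a_1 = -5
y_2 = S_2(0) = a_2 = 5
y_3 = S_2(2) = -4
t_q=5 is in segment 2 (τ=1); S_2(τ)=167/71

y_0=0 y_1=-5 y_2=5 y_3=-4
S(5) = 167/71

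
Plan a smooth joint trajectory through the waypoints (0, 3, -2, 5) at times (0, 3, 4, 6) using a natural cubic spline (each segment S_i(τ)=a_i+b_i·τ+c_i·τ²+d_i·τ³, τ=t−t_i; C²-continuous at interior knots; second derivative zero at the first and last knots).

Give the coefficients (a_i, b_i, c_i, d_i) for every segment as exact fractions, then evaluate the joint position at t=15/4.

  seg 0: a=0 b=361/94 c=0 d=-89/282
  seg 1: a=3 b=-220/47 c=-267/94 d=237/94
  seg 2: a=-2 b=-263/94 c=222/47 d=-37/47
S(15/4) = -6285/6016

Δ: Δ0=1, Δ1=-5, Δ2=7/2
row 1: diag=8, rhs=-36; c'=1/8, d'=-9/2
row 2: denom=6−1·1/8=47/8; d'=(51−1·-9/2)/(47/8)=444/47
back: M2=444/47
back: M1=-9/2−1/8·444/47=-267/47
M: M0=0, M1=-267/47, M2=444/47, M3=0
seg 0: a=0, c=M0/2=0, d=(M1−M0)/(6·3)=-89/282, b=Δ0−h0·(2M0+M1)/6=361/94
seg 1: a=3, c=M1/2=-267/94, d=(M2−M1)/(6·1)=237/94, b=Δ1−h1·(2M1+M2)/6=-220/47
seg 2: a=-2, c=M2/2=222/47, d=(M3−M2)/(6·2)=-37/47, b=Δ2−h2·(2M2+M3)/6=-263/94
t_q=15/4 → seg 1, τ=3/4; S=3+-220/47·τ+-267/94·τ²+237/94·τ³=-6285/6016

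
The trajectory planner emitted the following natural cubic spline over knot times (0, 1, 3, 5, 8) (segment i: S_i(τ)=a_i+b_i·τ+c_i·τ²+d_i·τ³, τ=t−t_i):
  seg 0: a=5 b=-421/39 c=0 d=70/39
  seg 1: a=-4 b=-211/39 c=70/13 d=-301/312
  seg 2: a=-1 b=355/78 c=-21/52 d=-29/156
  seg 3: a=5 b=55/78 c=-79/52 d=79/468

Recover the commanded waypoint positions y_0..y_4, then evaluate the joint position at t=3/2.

y_0 = S_0(0) = a_0 = 5
y_1 = S_1(0) = a_1 = -4
y_2 = S_2(0) = a_2 = -1
y_3 = S_3(0) = a_3 = 5
y_4 = S_3(3) = -2
t_q=3/2 is in segment 1 (τ=1/2); S_1(τ)=-4559/832

y_0=5 y_1=-4 y_2=-1 y_3=5 y_4=-2
S(3/2) = -4559/832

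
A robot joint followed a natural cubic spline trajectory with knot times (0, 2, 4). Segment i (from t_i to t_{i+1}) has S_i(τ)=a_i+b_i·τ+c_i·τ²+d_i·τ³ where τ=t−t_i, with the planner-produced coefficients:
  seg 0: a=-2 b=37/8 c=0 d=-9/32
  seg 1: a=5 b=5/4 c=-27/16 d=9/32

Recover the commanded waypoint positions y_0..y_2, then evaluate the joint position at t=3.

y_0 = S_0(0) = a_0 = -2
y_1 = S_1(0) = a_1 = 5
y_2 = S_1(2) = 3
t_q=3 is in segment 1 (τ=1); S_1(τ)=155/32

y_0=-2 y_1=5 y_2=3
S(3) = 155/32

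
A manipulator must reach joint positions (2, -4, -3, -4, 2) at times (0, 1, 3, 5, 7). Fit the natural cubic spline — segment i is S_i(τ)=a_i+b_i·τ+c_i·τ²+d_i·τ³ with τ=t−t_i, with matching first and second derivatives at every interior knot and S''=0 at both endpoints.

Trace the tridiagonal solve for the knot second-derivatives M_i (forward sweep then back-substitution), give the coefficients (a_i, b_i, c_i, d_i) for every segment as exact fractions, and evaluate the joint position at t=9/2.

Δ: Δ0=-6, Δ1=1/2, Δ2=-1/2, Δ3=3
row 1: diag=6, rhs=39; c'=1/3, d'=13/2
row 2: denom=8−2·1/3=22/3; d'=(-6−2·13/2)/(22/3)=-57/22
row 3: denom=8−2·3/11=82/11; d'=(21−2·-57/22)/(82/11)=144/41
back: M3=144/41
back: M2=-57/22−3/11·144/41=-291/82
back: M1=13/2−1/3·-291/82=315/41
M: M0=0, M1=315/41, M2=-291/82, M3=144/41, M4=0
seg 0: a=2, c=M0/2=0, d=(M1−M0)/(6·1)=105/82, b=Δ0−h0·(2M0+M1)/6=-597/82
seg 1: a=-4, c=M1/2=315/82, d=(M2−M1)/(6·2)=-307/328, b=Δ1−h1·(2M1+M2)/6=-141/41
seg 2: a=-3, c=M2/2=-291/164, d=(M3−M2)/(6·2)=193/328, b=Δ2−h2·(2M2+M3)/6=57/82
seg 3: a=-4, c=M3/2=72/41, d=(M4−M3)/(6·2)=-12/41, b=Δ3−h3·(2M3+M4)/6=27/41
t_q=9/2 → seg 2, τ=3/2; S=-3+57/82·τ+-291/164·τ²+193/328·τ³=-10401/2624

  seg 0: a=2 b=-597/82 c=0 d=105/82
  seg 1: a=-4 b=-141/41 c=315/82 d=-307/328
  seg 2: a=-3 b=57/82 c=-291/164 d=193/328
  seg 3: a=-4 b=27/41 c=72/41 d=-12/41
S(9/2) = -10401/2624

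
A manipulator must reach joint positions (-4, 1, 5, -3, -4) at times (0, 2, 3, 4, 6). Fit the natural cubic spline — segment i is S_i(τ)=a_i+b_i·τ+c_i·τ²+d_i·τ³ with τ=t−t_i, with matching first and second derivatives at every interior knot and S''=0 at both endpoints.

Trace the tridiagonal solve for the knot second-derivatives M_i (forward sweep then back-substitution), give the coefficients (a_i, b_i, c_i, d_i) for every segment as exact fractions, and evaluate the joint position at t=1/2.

Δ: Δ0=5/2, Δ1=4, Δ2=-8, Δ3=-1/2
row 1: diag=6, rhs=9; c'=1/6, d'=3/2
row 2: denom=4−1·1/6=23/6; d'=(-72−1·3/2)/(23/6)=-441/23
row 3: denom=6−1·6/23=132/23; d'=(45−1·-441/23)/(132/23)=123/11
back: M3=123/11
back: M2=-441/23−6/23·123/11=-243/11
back: M1=3/2−1/6·-243/11=57/11
M: M0=0, M1=57/11, M2=-243/11, M3=123/11, M4=0
seg 0: a=-4, c=M0/2=0, d=(M1−M0)/(6·2)=19/44, b=Δ0−h0·(2M0+M1)/6=17/22
seg 1: a=1, c=M1/2=57/22, d=(M2−M1)/(6·1)=-50/11, b=Δ1−h1·(2M1+M2)/6=131/22
seg 2: a=5, c=M2/2=-243/22, d=(M3−M2)/(6·1)=61/11, b=Δ2−h2·(2M2+M3)/6=-5/2
seg 3: a=-3, c=M3/2=123/22, d=(M4−M3)/(6·2)=-41/44, b=Δ3−h3·(2M3+M4)/6=-175/22
t_q=1/2 → seg 0, τ=1/2; S=-4+17/22·τ+0·τ²+19/44·τ³=-1253/352

  seg 0: a=-4 b=17/22 c=0 d=19/44
  seg 1: a=1 b=131/22 c=57/22 d=-50/11
  seg 2: a=5 b=-5/2 c=-243/22 d=61/11
  seg 3: a=-3 b=-175/22 c=123/22 d=-41/44
S(1/2) = -1253/352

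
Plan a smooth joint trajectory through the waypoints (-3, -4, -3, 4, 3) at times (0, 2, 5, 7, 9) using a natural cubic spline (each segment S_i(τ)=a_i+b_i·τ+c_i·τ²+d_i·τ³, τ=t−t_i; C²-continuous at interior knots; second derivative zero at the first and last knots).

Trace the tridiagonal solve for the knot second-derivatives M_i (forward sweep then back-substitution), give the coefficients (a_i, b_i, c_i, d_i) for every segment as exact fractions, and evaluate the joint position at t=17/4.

Δ: Δ0=-1/2, Δ1=1/3, Δ2=7/2, Δ3=-1/2
row 1: diag=10, rhs=5; c'=3/10, d'=1/2
row 2: denom=10−3·3/10=91/10; d'=(19−3·1/2)/(91/10)=25/13
row 3: denom=8−2·20/91=688/91; d'=(-24−2·25/13)/(688/91)=-1267/344
back: M3=-1267/344
back: M2=25/13−20/91·-1267/344=235/86
back: M1=1/2−3/10·235/86=-55/172
M: M0=0, M1=-55/172, M2=235/86, M3=-1267/344, M4=0
seg 0: a=-3, c=M0/2=0, d=(M1−M0)/(6·2)=-55/2064, b=Δ0−h0·(2M0+M1)/6=-203/516
seg 1: a=-4, c=M1/2=-55/344, d=(M2−M1)/(6·3)=175/1032, b=Δ1−h1·(2M1+M2)/6=-92/129
seg 2: a=-3, c=M2/2=235/172, d=(M3−M2)/(6·2)=-2207/4128, b=Δ2−h2·(2M2+M3)/6=2999/1032
seg 3: a=4, c=M3/2=-1267/688, d=(M4−M3)/(6·2)=1267/4128, b=Δ3−h3·(2M3+M4)/6=1009/516
t_q=17/4 → seg 1, τ=9/4; S=-4+-92/129·τ+-55/344·τ²+175/1032·τ³=-98687/22016

  seg 0: a=-3 b=-203/516 c=0 d=-55/2064
  seg 1: a=-4 b=-92/129 c=-55/344 d=175/1032
  seg 2: a=-3 b=2999/1032 c=235/172 d=-2207/4128
  seg 3: a=4 b=1009/516 c=-1267/688 d=1267/4128
S(17/4) = -98687/22016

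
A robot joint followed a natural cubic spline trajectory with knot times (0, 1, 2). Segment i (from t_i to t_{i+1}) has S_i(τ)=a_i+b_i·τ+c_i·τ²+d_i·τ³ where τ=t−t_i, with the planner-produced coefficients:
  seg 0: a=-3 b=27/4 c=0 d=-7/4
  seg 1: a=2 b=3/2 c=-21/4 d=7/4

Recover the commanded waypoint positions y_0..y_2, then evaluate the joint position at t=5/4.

y_0=-3 y_1=2 y_2=0
S(5/4) = 531/256

y_0 = S_0(0) = a_0 = -3
y_1 = S_1(0) = a_1 = 2
y_2 = S_1(1) = 0
t_q=5/4 is in segment 1 (τ=1/4); S_1(τ)=531/256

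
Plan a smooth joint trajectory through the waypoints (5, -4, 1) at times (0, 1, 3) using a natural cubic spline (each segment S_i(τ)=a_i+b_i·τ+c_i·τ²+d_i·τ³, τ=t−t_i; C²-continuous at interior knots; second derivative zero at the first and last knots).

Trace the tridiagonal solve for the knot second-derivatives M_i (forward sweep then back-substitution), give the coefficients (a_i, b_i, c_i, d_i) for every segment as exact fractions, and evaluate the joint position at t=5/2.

Δ: Δ0=-9, Δ1=5/2
row 1: diag=6, rhs=69; c'=1/3, d'=23/2
back: M1=23/2
M: M0=0, M1=23/2, M2=0
seg 0: a=5, c=M0/2=0, d=(M1−M0)/(6·1)=23/12, b=Δ0−h0·(2M0+M1)/6=-131/12
seg 1: a=-4, c=M1/2=23/4, d=(M2−M1)/(6·2)=-23/24, b=Δ1−h1·(2M1+M2)/6=-31/6
t_q=5/2 → seg 1, τ=3/2; S=-4+-31/6·τ+23/4·τ²+-23/24·τ³=-131/64

  seg 0: a=5 b=-131/12 c=0 d=23/12
  seg 1: a=-4 b=-31/6 c=23/4 d=-23/24
S(5/2) = -131/64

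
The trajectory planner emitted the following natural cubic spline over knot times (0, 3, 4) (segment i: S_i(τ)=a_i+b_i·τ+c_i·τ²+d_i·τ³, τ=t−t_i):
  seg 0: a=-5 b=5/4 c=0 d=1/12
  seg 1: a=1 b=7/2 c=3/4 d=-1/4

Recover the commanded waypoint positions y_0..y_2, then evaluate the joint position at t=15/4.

y_0=-5 y_1=1 y_2=5
S(15/4) = 1009/256

y_0 = S_0(0) = a_0 = -5
y_1 = S_1(0) = a_1 = 1
y_2 = S_1(1) = 5
t_q=15/4 is in segment 1 (τ=3/4); S_1(τ)=1009/256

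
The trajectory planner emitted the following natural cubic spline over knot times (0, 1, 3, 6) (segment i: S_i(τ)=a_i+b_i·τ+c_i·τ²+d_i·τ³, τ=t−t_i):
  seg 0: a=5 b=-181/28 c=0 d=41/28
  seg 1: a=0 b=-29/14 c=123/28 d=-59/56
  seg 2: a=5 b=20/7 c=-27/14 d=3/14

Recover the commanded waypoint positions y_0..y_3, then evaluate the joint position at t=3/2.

y_0=5 y_1=0 y_2=5 y_3=2
S(3/2) = -31/448

y_0 = S_0(0) = a_0 = 5
y_1 = S_1(0) = a_1 = 0
y_2 = S_2(0) = a_2 = 5
y_3 = S_2(3) = 2
t_q=3/2 is in segment 1 (τ=1/2); S_1(τ)=-31/448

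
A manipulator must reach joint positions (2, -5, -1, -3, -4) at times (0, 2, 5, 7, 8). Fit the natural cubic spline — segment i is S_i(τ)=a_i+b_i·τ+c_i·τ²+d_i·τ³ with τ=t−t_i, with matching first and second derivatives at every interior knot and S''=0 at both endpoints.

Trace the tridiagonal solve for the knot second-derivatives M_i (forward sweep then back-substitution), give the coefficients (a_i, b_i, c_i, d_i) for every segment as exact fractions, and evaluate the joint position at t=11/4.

Δ: Δ0=-7/2, Δ1=4/3, Δ2=-1, Δ3=-1
row 1: diag=10, rhs=29; c'=3/10, d'=29/10
row 2: denom=10−3·3/10=91/10; d'=(-14−3·29/10)/(91/10)=-227/91
row 3: denom=6−2·20/91=506/91; d'=(0−2·-227/91)/(506/91)=227/253
back: M3=227/253
back: M2=-227/91−20/91·227/253=-681/253
back: M1=29/10−3/10·-681/253=938/253
M: M0=0, M1=938/253, M2=-681/253, M3=227/253, M4=0
seg 0: a=2, c=M0/2=0, d=(M1−M0)/(6·2)=469/1518, b=Δ0−h0·(2M0+M1)/6=-7189/1518
seg 1: a=-5, c=M1/2=469/253, d=(M2−M1)/(6·3)=-1619/4554, b=Δ1−h1·(2M1+M2)/6=-1561/1518
seg 2: a=-1, c=M2/2=-681/506, d=(M3−M2)/(6·2)=227/759, b=Δ2−h2·(2M2+M3)/6=376/759
seg 3: a=-3, c=M3/2=227/506, d=(M4−M3)/(6·1)=-227/1518, b=Δ3−h3·(2M3+M4)/6=-986/759
t_q=11/4 → seg 1, τ=3/4; S=-5+-1561/1518·τ+469/253·τ²+-1619/4554·τ³=-157985/32384

  seg 0: a=2 b=-7189/1518 c=0 d=469/1518
  seg 1: a=-5 b=-1561/1518 c=469/253 d=-1619/4554
  seg 2: a=-1 b=376/759 c=-681/506 d=227/759
  seg 3: a=-3 b=-986/759 c=227/506 d=-227/1518
S(11/4) = -157985/32384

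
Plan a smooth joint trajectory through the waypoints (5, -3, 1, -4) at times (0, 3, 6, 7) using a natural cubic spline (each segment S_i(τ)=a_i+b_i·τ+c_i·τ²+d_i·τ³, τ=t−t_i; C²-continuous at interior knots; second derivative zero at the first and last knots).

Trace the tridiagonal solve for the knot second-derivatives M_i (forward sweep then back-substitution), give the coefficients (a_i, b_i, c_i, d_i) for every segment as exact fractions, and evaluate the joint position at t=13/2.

  seg 0: a=5 b=-385/87 c=0 d=17/87
  seg 1: a=-3 b=74/87 c=51/29 d=-139/261
  seg 2: a=1 b=-259/87 c=-88/29 d=88/87
S(13/2) = -65/58

Δ: Δ0=-8/3, Δ1=4/3, Δ2=-5
row 1: diag=12, rhs=24; c'=1/4, d'=2
row 2: denom=8−3·1/4=29/4; d'=(-38−3·2)/(29/4)=-176/29
back: M2=-176/29
back: M1=2−1/4·-176/29=102/29
M: M0=0, M1=102/29, M2=-176/29, M3=0
seg 0: a=5, c=M0/2=0, d=(M1−M0)/(6·3)=17/87, b=Δ0−h0·(2M0+M1)/6=-385/87
seg 1: a=-3, c=M1/2=51/29, d=(M2−M1)/(6·3)=-139/261, b=Δ1−h1·(2M1+M2)/6=74/87
seg 2: a=1, c=M2/2=-88/29, d=(M3−M2)/(6·1)=88/87, b=Δ2−h2·(2M2+M3)/6=-259/87
t_q=13/2 → seg 2, τ=1/2; S=1+-259/87·τ+-88/29·τ²+88/87·τ³=-65/58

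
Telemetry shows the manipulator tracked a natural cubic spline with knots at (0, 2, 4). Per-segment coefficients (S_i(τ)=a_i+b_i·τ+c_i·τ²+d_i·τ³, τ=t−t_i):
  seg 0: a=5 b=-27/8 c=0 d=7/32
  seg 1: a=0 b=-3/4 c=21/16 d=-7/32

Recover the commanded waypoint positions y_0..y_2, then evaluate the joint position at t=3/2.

y_0=5 y_1=0 y_2=2
S(3/2) = 173/256

y_0 = S_0(0) = a_0 = 5
y_1 = S_1(0) = a_1 = 0
y_2 = S_1(2) = 2
t_q=3/2 is in segment 0 (τ=3/2); S_0(τ)=173/256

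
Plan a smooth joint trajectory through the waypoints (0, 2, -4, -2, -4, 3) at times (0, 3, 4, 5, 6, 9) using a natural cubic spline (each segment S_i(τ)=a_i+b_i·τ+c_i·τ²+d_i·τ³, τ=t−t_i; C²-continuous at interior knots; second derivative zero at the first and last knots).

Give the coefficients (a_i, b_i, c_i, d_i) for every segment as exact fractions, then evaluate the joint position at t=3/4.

  seg 0: a=0 b=1257/299 c=0 d=-3173/8073
  seg 1: a=2 b=-1916/299 c=-3173/897 d=3539/897
  seg 2: a=-4 b=-1477/897 c=7444/897 d=-107/23
  seg 3: a=-2 b=892/897 c=-5075/897 d=2389/897
  seg 4: a=-4 b=-697/299 c=2092/897 d=-2092/8073
S(3/4) = 57163/19136

Δ: Δ0=2/3, Δ1=-6, Δ2=2, Δ3=-2, Δ4=7/3
row 1: diag=8, rhs=-40; c'=1/8, d'=-5
row 2: denom=4−1·1/8=31/8; d'=(48−1·-5)/(31/8)=424/31
row 3: denom=4−1·8/31=116/31; d'=(-24−1·424/31)/(116/31)=-292/29
row 4: denom=8−1·31/116=897/116; d'=(26−1·-292/29)/(897/116)=4184/897
back: M4=4184/897
back: M3=-292/29−31/116·4184/897=-10150/897
back: M2=424/31−8/31·-10150/897=14888/897
back: M1=-5−1/8·14888/897=-6346/897
M: M0=0, M1=-6346/897, M2=14888/897, M3=-10150/897, M4=4184/897, M5=0
seg 0: a=0, c=M0/2=0, d=(M1−M0)/(6·3)=-3173/8073, b=Δ0−h0·(2M0+M1)/6=1257/299
seg 1: a=2, c=M1/2=-3173/897, d=(M2−M1)/(6·1)=3539/897, b=Δ1−h1·(2M1+M2)/6=-1916/299
seg 2: a=-4, c=M2/2=7444/897, d=(M3−M2)/(6·1)=-107/23, b=Δ2−h2·(2M2+M3)/6=-1477/897
seg 3: a=-2, c=M3/2=-5075/897, d=(M4−M3)/(6·1)=2389/897, b=Δ3−h3·(2M3+M4)/6=892/897
seg 4: a=-4, c=M4/2=2092/897, d=(M5−M4)/(6·3)=-2092/8073, b=Δ4−h4·(2M4+M5)/6=-697/299
t_q=3/4 → seg 0, τ=3/4; S=0+1257/299·τ+0·τ²+-3173/8073·τ³=57163/19136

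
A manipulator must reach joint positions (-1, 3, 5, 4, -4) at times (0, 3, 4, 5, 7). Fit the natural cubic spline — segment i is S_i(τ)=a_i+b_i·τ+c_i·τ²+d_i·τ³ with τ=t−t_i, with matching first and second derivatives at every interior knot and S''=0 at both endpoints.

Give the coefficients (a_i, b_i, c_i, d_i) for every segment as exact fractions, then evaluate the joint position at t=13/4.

  seg 0: a=-1 b=439/534 c=0 d=91/1602
  seg 1: a=3 b=629/267 c=91/178 d=-463/534
  seg 2: a=5 b=415/534 c=-186/89 d=167/534
  seg 3: a=4 b=-658/267 c=-205/178 d=205/1068
S(13/4) = 41095/11392

Δ: Δ0=4/3, Δ1=2, Δ2=-1, Δ3=-4
row 1: diag=8, rhs=4; c'=1/8, d'=1/2
row 2: denom=4−1·1/8=31/8; d'=(-18−1·1/2)/(31/8)=-148/31
row 3: denom=6−1·8/31=178/31; d'=(-18−1·-148/31)/(178/31)=-205/89
back: M3=-205/89
back: M2=-148/31−8/31·-205/89=-372/89
back: M1=1/2−1/8·-372/89=91/89
M: M0=0, M1=91/89, M2=-372/89, M3=-205/89, M4=0
seg 0: a=-1, c=M0/2=0, d=(M1−M0)/(6·3)=91/1602, b=Δ0−h0·(2M0+M1)/6=439/534
seg 1: a=3, c=M1/2=91/178, d=(M2−M1)/(6·1)=-463/534, b=Δ1−h1·(2M1+M2)/6=629/267
seg 2: a=5, c=M2/2=-186/89, d=(M3−M2)/(6·1)=167/534, b=Δ2−h2·(2M2+M3)/6=415/534
seg 3: a=4, c=M3/2=-205/178, d=(M4−M3)/(6·2)=205/1068, b=Δ3−h3·(2M3+M4)/6=-658/267
t_q=13/4 → seg 1, τ=1/4; S=3+629/267·τ+91/178·τ²+-463/534·τ³=41095/11392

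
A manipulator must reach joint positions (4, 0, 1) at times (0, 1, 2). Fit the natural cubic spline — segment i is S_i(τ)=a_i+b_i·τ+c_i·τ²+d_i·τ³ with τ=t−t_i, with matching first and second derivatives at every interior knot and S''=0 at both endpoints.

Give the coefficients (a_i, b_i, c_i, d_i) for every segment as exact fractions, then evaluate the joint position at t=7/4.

Δ: Δ0=-4, Δ1=1
row 1: diag=4, rhs=30; c'=1/4, d'=15/2
back: M1=15/2
M: M0=0, M1=15/2, M2=0
seg 0: a=4, c=M0/2=0, d=(M1−M0)/(6·1)=5/4, b=Δ0−h0·(2M0+M1)/6=-21/4
seg 1: a=0, c=M1/2=15/4, d=(M2−M1)/(6·1)=-5/4, b=Δ1−h1·(2M1+M2)/6=-3/2
t_q=7/4 → seg 1, τ=3/4; S=0+-3/2·τ+15/4·τ²+-5/4·τ³=117/256

  seg 0: a=4 b=-21/4 c=0 d=5/4
  seg 1: a=0 b=-3/2 c=15/4 d=-5/4
S(7/4) = 117/256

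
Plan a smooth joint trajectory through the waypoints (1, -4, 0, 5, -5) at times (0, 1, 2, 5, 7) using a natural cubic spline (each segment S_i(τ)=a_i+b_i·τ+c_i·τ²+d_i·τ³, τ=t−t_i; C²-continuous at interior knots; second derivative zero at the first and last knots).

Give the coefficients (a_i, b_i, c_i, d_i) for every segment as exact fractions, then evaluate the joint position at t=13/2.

  seg 0: a=1 b=-6037/822 c=0 d=1927/822
  seg 1: a=-4 b=-128/411 c=1927/274 d=-2237/822
  seg 2: a=0 b=4595/822 c=-155/137 d=-145/2466
  seg 3: a=5 b=-1145/411 c=-455/274 d=455/1644
S(13/2) = -8685/4384

Δ: Δ0=-5, Δ1=4, Δ2=5/3, Δ3=-5
row 1: diag=4, rhs=54; c'=1/4, d'=27/2
row 2: denom=8−1·1/4=31/4; d'=(-14−1·27/2)/(31/4)=-110/31
row 3: denom=10−3·12/31=274/31; d'=(-40−3·-110/31)/(274/31)=-455/137
back: M3=-455/137
back: M2=-110/31−12/31·-455/137=-310/137
back: M1=27/2−1/4·-310/137=1927/137
M: M0=0, M1=1927/137, M2=-310/137, M3=-455/137, M4=0
seg 0: a=1, c=M0/2=0, d=(M1−M0)/(6·1)=1927/822, b=Δ0−h0·(2M0+M1)/6=-6037/822
seg 1: a=-4, c=M1/2=1927/274, d=(M2−M1)/(6·1)=-2237/822, b=Δ1−h1·(2M1+M2)/6=-128/411
seg 2: a=0, c=M2/2=-155/137, d=(M3−M2)/(6·3)=-145/2466, b=Δ2−h2·(2M2+M3)/6=4595/822
seg 3: a=5, c=M3/2=-455/274, d=(M4−M3)/(6·2)=455/1644, b=Δ3−h3·(2M3+M4)/6=-1145/411
t_q=13/2 → seg 3, τ=3/2; S=5+-1145/411·τ+-455/274·τ²+455/1644·τ³=-8685/4384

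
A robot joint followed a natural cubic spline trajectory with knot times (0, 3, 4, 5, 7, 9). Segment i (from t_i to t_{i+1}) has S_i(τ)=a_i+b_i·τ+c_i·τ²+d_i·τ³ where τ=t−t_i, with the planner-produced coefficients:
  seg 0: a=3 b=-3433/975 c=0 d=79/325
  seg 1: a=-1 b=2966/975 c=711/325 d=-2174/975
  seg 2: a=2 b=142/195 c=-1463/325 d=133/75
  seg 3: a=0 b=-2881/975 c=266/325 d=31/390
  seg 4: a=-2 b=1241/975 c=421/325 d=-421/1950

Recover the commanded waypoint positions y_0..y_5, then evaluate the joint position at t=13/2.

y_0=3 y_1=-1 y_2=2 y_3=0 y_4=-2 y_5=4
S(13/2) = -929/400

y_0 = S_0(0) = a_0 = 3
y_1 = S_1(0) = a_1 = -1
y_2 = S_2(0) = a_2 = 2
y_3 = S_3(0) = a_3 = 0
y_4 = S_4(0) = a_4 = -2
y_5 = S_4(2) = 4
t_q=13/2 is in segment 3 (τ=3/2); S_3(τ)=-929/400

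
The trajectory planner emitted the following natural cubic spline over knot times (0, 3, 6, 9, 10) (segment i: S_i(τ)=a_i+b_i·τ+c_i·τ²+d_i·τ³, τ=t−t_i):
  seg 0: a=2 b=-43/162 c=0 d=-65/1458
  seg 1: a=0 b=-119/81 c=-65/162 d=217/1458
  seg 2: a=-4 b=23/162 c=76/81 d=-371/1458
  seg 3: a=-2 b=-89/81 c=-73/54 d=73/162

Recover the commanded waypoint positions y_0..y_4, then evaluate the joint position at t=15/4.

y_0=2 y_1=0 y_2=-4 y_3=-2 y_4=-4
S(15/4) = -1457/1152

y_0 = S_0(0) = a_0 = 2
y_1 = S_1(0) = a_1 = 0
y_2 = S_2(0) = a_2 = -4
y_3 = S_3(0) = a_3 = -2
y_4 = S_3(1) = -4
t_q=15/4 is in segment 1 (τ=3/4); S_1(τ)=-1457/1152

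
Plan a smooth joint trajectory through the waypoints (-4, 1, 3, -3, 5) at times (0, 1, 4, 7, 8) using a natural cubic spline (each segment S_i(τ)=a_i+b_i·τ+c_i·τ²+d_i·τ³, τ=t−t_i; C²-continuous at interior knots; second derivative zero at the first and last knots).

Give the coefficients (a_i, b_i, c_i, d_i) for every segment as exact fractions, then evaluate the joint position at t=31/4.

  seg 0: a=-4 b=3343/624 c=0 d=-223/624
  seg 1: a=1 b=1337/312 c=-223/208 d=-251/5616
  seg 2: a=3 b=-161/48 c=-115/78 d=3605/5616
  seg 3: a=-3 b=1601/312 c=895/208 d=-895/624
S(31/4) = 35461/13312

Δ: Δ0=5, Δ1=2/3, Δ2=-2, Δ3=8
row 1: diag=8, rhs=-26; c'=3/8, d'=-13/4
row 2: denom=12−3·3/8=87/8; d'=(-16−3·-13/4)/(87/8)=-50/87
row 3: denom=8−3·8/29=208/29; d'=(60−3·-50/87)/(208/29)=895/104
back: M3=895/104
back: M2=-50/87−8/29·895/104=-115/39
back: M1=-13/4−3/8·-115/39=-223/104
M: M0=0, M1=-223/104, M2=-115/39, M3=895/104, M4=0
seg 0: a=-4, c=M0/2=0, d=(M1−M0)/(6·1)=-223/624, b=Δ0−h0·(2M0+M1)/6=3343/624
seg 1: a=1, c=M1/2=-223/208, d=(M2−M1)/(6·3)=-251/5616, b=Δ1−h1·(2M1+M2)/6=1337/312
seg 2: a=3, c=M2/2=-115/78, d=(M3−M2)/(6·3)=3605/5616, b=Δ2−h2·(2M2+M3)/6=-161/48
seg 3: a=-3, c=M3/2=895/208, d=(M4−M3)/(6·1)=-895/624, b=Δ3−h3·(2M3+M4)/6=1601/312
t_q=31/4 → seg 3, τ=3/4; S=-3+1601/312·τ+895/208·τ²+-895/624·τ³=35461/13312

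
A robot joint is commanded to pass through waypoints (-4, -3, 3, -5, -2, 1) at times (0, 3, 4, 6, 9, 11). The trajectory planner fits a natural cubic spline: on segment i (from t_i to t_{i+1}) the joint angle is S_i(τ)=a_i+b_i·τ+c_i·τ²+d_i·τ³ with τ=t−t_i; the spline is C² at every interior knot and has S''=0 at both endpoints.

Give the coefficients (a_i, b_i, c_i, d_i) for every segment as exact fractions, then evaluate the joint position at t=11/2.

Δ: Δ0=1/3, Δ1=6, Δ2=-4, Δ3=1, Δ4=3/2
row 1: diag=8, rhs=34; c'=1/8, d'=17/4
row 2: denom=6−1·1/8=47/8; d'=(-60−1·17/4)/(47/8)=-514/47
row 3: denom=10−2·16/47=438/47; d'=(30−2·-514/47)/(438/47)=1219/219
row 4: denom=10−3·47/146=1319/146; d'=(3−3·1219/219)/(1319/146)=-2000/1319
back: M4=-2000/1319
back: M3=1219/219−47/146·-2000/1319=23957/3957
back: M2=-514/47−16/47·23957/3957=-51430/3957
back: M1=17/4−1/8·-51430/3957=23246/3957
M: M0=0, M1=23246/3957, M2=-51430/3957, M3=23957/3957, M4=-2000/1319, M5=0
seg 0: a=-4, c=M0/2=0, d=(M1−M0)/(6·3)=11623/35613, b=Δ0−h0·(2M0+M1)/6=-10304/3957
seg 1: a=-3, c=M1/2=11623/3957, d=(M2−M1)/(6·1)=-12446/3957, b=Δ1−h1·(2M1+M2)/6=24565/3957
seg 2: a=3, c=M2/2=-25715/3957, d=(M3−M2)/(6·2)=25129/15828, b=Δ2−h2·(2M2+M3)/6=3491/1319
seg 3: a=-5, c=M3/2=23957/7914, d=(M4−M3)/(6·3)=-29957/71226, b=Δ3−h3·(2M3+M4)/6=-17000/3957
seg 4: a=-2, c=M4/2=-1000/1319, d=(M5−M4)/(6·2)=500/3957, b=Δ4−h4·(2M4+M5)/6=19871/7914
t_q=11/2 → seg 2, τ=3/2; S=3+3491/1319·τ+-25715/3957·τ²+25129/15828·τ³=-96807/42208

  seg 0: a=-4 b=-10304/3957 c=0 d=11623/35613
  seg 1: a=-3 b=24565/3957 c=11623/3957 d=-12446/3957
  seg 2: a=3 b=3491/1319 c=-25715/3957 d=25129/15828
  seg 3: a=-5 b=-17000/3957 c=23957/7914 d=-29957/71226
  seg 4: a=-2 b=19871/7914 c=-1000/1319 d=500/3957
S(11/2) = -96807/42208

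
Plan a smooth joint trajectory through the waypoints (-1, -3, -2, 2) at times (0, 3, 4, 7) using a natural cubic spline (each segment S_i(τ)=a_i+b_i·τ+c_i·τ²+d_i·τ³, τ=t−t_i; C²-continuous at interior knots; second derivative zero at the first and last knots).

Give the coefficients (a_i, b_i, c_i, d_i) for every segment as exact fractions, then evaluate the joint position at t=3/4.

Δ: Δ0=-2/3, Δ1=1, Δ2=4/3
row 1: diag=8, rhs=10; c'=1/8, d'=5/4
row 2: denom=8−1·1/8=63/8; d'=(2−1·5/4)/(63/8)=2/21
back: M2=2/21
back: M1=5/4−1/8·2/21=26/21
M: M0=0, M1=26/21, M2=2/21, M3=0
seg 0: a=-1, c=M0/2=0, d=(M1−M0)/(6·3)=13/189, b=Δ0−h0·(2M0+M1)/6=-9/7
seg 1: a=-3, c=M1/2=13/21, d=(M2−M1)/(6·1)=-4/21, b=Δ1−h1·(2M1+M2)/6=4/7
seg 2: a=-2, c=M2/2=1/21, d=(M3−M2)/(6·3)=-1/189, b=Δ2−h2·(2M2+M3)/6=26/21
t_q=3/4 → seg 0, τ=3/4; S=-1+-9/7·τ+0·τ²+13/189·τ³=-867/448

  seg 0: a=-1 b=-9/7 c=0 d=13/189
  seg 1: a=-3 b=4/7 c=13/21 d=-4/21
  seg 2: a=-2 b=26/21 c=1/21 d=-1/189
S(3/4) = -867/448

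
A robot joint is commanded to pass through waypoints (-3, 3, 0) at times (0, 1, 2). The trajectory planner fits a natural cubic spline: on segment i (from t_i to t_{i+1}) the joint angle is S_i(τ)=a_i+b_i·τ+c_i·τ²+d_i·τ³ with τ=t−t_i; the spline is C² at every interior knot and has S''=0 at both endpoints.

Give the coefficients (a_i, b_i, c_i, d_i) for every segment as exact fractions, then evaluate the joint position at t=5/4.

  seg 0: a=-3 b=33/4 c=0 d=-9/4
  seg 1: a=3 b=3/2 c=-27/4 d=9/4
S(5/4) = 765/256

Δ: Δ0=6, Δ1=-3
row 1: diag=4, rhs=-54; c'=1/4, d'=-27/2
back: M1=-27/2
M: M0=0, M1=-27/2, M2=0
seg 0: a=-3, c=M0/2=0, d=(M1−M0)/(6·1)=-9/4, b=Δ0−h0·(2M0+M1)/6=33/4
seg 1: a=3, c=M1/2=-27/4, d=(M2−M1)/(6·1)=9/4, b=Δ1−h1·(2M1+M2)/6=3/2
t_q=5/4 → seg 1, τ=1/4; S=3+3/2·τ+-27/4·τ²+9/4·τ³=765/256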